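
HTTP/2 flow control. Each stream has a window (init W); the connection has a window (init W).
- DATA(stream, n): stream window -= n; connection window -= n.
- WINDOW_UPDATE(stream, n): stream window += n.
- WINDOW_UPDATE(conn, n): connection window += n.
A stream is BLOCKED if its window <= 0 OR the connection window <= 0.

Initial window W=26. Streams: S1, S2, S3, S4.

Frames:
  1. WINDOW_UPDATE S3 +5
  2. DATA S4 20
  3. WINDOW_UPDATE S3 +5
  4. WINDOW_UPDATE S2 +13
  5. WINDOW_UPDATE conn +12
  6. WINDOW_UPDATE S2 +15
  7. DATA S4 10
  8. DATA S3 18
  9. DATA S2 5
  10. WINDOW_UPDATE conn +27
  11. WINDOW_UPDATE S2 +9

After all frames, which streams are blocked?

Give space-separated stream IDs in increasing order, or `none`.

Answer: S4

Derivation:
Op 1: conn=26 S1=26 S2=26 S3=31 S4=26 blocked=[]
Op 2: conn=6 S1=26 S2=26 S3=31 S4=6 blocked=[]
Op 3: conn=6 S1=26 S2=26 S3=36 S4=6 blocked=[]
Op 4: conn=6 S1=26 S2=39 S3=36 S4=6 blocked=[]
Op 5: conn=18 S1=26 S2=39 S3=36 S4=6 blocked=[]
Op 6: conn=18 S1=26 S2=54 S3=36 S4=6 blocked=[]
Op 7: conn=8 S1=26 S2=54 S3=36 S4=-4 blocked=[4]
Op 8: conn=-10 S1=26 S2=54 S3=18 S4=-4 blocked=[1, 2, 3, 4]
Op 9: conn=-15 S1=26 S2=49 S3=18 S4=-4 blocked=[1, 2, 3, 4]
Op 10: conn=12 S1=26 S2=49 S3=18 S4=-4 blocked=[4]
Op 11: conn=12 S1=26 S2=58 S3=18 S4=-4 blocked=[4]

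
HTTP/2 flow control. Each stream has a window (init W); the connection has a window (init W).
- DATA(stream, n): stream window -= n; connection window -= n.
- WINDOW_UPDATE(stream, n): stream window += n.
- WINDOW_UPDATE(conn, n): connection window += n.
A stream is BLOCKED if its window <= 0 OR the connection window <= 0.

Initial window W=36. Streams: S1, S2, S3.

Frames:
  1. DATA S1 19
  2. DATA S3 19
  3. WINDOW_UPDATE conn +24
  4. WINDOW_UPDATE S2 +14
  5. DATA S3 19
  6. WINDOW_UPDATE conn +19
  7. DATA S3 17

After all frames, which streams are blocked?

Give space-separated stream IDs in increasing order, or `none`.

Answer: S3

Derivation:
Op 1: conn=17 S1=17 S2=36 S3=36 blocked=[]
Op 2: conn=-2 S1=17 S2=36 S3=17 blocked=[1, 2, 3]
Op 3: conn=22 S1=17 S2=36 S3=17 blocked=[]
Op 4: conn=22 S1=17 S2=50 S3=17 blocked=[]
Op 5: conn=3 S1=17 S2=50 S3=-2 blocked=[3]
Op 6: conn=22 S1=17 S2=50 S3=-2 blocked=[3]
Op 7: conn=5 S1=17 S2=50 S3=-19 blocked=[3]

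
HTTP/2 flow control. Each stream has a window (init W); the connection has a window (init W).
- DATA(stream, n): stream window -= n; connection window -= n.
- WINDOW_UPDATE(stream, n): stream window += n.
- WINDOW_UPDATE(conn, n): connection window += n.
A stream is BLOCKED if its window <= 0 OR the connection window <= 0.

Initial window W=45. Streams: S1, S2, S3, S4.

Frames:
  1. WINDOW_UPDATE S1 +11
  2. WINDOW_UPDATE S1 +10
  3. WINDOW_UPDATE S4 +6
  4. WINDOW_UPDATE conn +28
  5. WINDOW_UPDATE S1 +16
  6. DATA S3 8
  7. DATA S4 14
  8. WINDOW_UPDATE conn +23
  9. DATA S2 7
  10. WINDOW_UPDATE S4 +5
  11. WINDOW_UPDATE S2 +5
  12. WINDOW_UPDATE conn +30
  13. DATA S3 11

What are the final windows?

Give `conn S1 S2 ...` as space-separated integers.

Answer: 86 82 43 26 42

Derivation:
Op 1: conn=45 S1=56 S2=45 S3=45 S4=45 blocked=[]
Op 2: conn=45 S1=66 S2=45 S3=45 S4=45 blocked=[]
Op 3: conn=45 S1=66 S2=45 S3=45 S4=51 blocked=[]
Op 4: conn=73 S1=66 S2=45 S3=45 S4=51 blocked=[]
Op 5: conn=73 S1=82 S2=45 S3=45 S4=51 blocked=[]
Op 6: conn=65 S1=82 S2=45 S3=37 S4=51 blocked=[]
Op 7: conn=51 S1=82 S2=45 S3=37 S4=37 blocked=[]
Op 8: conn=74 S1=82 S2=45 S3=37 S4=37 blocked=[]
Op 9: conn=67 S1=82 S2=38 S3=37 S4=37 blocked=[]
Op 10: conn=67 S1=82 S2=38 S3=37 S4=42 blocked=[]
Op 11: conn=67 S1=82 S2=43 S3=37 S4=42 blocked=[]
Op 12: conn=97 S1=82 S2=43 S3=37 S4=42 blocked=[]
Op 13: conn=86 S1=82 S2=43 S3=26 S4=42 blocked=[]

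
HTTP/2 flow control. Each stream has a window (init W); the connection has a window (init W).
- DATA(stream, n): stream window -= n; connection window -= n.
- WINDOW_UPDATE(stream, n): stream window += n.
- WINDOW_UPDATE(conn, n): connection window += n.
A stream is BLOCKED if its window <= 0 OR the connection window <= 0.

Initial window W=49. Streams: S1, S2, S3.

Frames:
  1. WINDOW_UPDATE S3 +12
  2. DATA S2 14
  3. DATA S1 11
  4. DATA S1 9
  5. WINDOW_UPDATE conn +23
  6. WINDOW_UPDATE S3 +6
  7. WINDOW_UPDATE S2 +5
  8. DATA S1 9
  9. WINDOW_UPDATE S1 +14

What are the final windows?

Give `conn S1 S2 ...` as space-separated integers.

Op 1: conn=49 S1=49 S2=49 S3=61 blocked=[]
Op 2: conn=35 S1=49 S2=35 S3=61 blocked=[]
Op 3: conn=24 S1=38 S2=35 S3=61 blocked=[]
Op 4: conn=15 S1=29 S2=35 S3=61 blocked=[]
Op 5: conn=38 S1=29 S2=35 S3=61 blocked=[]
Op 6: conn=38 S1=29 S2=35 S3=67 blocked=[]
Op 7: conn=38 S1=29 S2=40 S3=67 blocked=[]
Op 8: conn=29 S1=20 S2=40 S3=67 blocked=[]
Op 9: conn=29 S1=34 S2=40 S3=67 blocked=[]

Answer: 29 34 40 67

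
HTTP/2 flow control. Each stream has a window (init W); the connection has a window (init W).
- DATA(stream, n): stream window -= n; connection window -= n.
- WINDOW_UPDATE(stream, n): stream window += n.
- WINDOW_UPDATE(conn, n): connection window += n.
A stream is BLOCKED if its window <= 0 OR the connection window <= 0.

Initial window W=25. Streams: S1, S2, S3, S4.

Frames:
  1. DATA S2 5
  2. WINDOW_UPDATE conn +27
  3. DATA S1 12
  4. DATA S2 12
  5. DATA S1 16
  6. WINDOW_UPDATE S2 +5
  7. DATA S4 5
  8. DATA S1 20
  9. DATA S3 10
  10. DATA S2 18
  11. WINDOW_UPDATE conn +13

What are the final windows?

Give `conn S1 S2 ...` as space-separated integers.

Op 1: conn=20 S1=25 S2=20 S3=25 S4=25 blocked=[]
Op 2: conn=47 S1=25 S2=20 S3=25 S4=25 blocked=[]
Op 3: conn=35 S1=13 S2=20 S3=25 S4=25 blocked=[]
Op 4: conn=23 S1=13 S2=8 S3=25 S4=25 blocked=[]
Op 5: conn=7 S1=-3 S2=8 S3=25 S4=25 blocked=[1]
Op 6: conn=7 S1=-3 S2=13 S3=25 S4=25 blocked=[1]
Op 7: conn=2 S1=-3 S2=13 S3=25 S4=20 blocked=[1]
Op 8: conn=-18 S1=-23 S2=13 S3=25 S4=20 blocked=[1, 2, 3, 4]
Op 9: conn=-28 S1=-23 S2=13 S3=15 S4=20 blocked=[1, 2, 3, 4]
Op 10: conn=-46 S1=-23 S2=-5 S3=15 S4=20 blocked=[1, 2, 3, 4]
Op 11: conn=-33 S1=-23 S2=-5 S3=15 S4=20 blocked=[1, 2, 3, 4]

Answer: -33 -23 -5 15 20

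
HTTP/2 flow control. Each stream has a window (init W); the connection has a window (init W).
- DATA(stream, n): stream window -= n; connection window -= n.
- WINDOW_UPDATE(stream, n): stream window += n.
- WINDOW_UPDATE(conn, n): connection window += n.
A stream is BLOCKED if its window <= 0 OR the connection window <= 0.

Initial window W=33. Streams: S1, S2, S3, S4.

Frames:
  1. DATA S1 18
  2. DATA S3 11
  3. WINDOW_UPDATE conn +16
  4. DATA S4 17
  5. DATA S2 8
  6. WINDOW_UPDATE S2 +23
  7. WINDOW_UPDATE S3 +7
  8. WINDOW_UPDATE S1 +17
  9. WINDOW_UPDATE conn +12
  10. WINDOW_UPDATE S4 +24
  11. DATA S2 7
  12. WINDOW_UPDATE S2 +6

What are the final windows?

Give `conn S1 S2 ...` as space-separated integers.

Answer: 0 32 47 29 40

Derivation:
Op 1: conn=15 S1=15 S2=33 S3=33 S4=33 blocked=[]
Op 2: conn=4 S1=15 S2=33 S3=22 S4=33 blocked=[]
Op 3: conn=20 S1=15 S2=33 S3=22 S4=33 blocked=[]
Op 4: conn=3 S1=15 S2=33 S3=22 S4=16 blocked=[]
Op 5: conn=-5 S1=15 S2=25 S3=22 S4=16 blocked=[1, 2, 3, 4]
Op 6: conn=-5 S1=15 S2=48 S3=22 S4=16 blocked=[1, 2, 3, 4]
Op 7: conn=-5 S1=15 S2=48 S3=29 S4=16 blocked=[1, 2, 3, 4]
Op 8: conn=-5 S1=32 S2=48 S3=29 S4=16 blocked=[1, 2, 3, 4]
Op 9: conn=7 S1=32 S2=48 S3=29 S4=16 blocked=[]
Op 10: conn=7 S1=32 S2=48 S3=29 S4=40 blocked=[]
Op 11: conn=0 S1=32 S2=41 S3=29 S4=40 blocked=[1, 2, 3, 4]
Op 12: conn=0 S1=32 S2=47 S3=29 S4=40 blocked=[1, 2, 3, 4]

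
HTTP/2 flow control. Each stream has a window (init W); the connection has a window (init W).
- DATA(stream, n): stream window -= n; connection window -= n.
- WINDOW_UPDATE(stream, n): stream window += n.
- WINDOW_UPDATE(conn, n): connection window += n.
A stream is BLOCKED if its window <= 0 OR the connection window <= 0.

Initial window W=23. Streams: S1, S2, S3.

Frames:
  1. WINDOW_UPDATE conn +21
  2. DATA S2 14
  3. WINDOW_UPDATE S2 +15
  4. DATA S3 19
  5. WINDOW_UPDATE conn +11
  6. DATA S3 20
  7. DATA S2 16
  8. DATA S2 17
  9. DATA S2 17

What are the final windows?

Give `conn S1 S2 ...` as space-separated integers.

Answer: -48 23 -26 -16

Derivation:
Op 1: conn=44 S1=23 S2=23 S3=23 blocked=[]
Op 2: conn=30 S1=23 S2=9 S3=23 blocked=[]
Op 3: conn=30 S1=23 S2=24 S3=23 blocked=[]
Op 4: conn=11 S1=23 S2=24 S3=4 blocked=[]
Op 5: conn=22 S1=23 S2=24 S3=4 blocked=[]
Op 6: conn=2 S1=23 S2=24 S3=-16 blocked=[3]
Op 7: conn=-14 S1=23 S2=8 S3=-16 blocked=[1, 2, 3]
Op 8: conn=-31 S1=23 S2=-9 S3=-16 blocked=[1, 2, 3]
Op 9: conn=-48 S1=23 S2=-26 S3=-16 blocked=[1, 2, 3]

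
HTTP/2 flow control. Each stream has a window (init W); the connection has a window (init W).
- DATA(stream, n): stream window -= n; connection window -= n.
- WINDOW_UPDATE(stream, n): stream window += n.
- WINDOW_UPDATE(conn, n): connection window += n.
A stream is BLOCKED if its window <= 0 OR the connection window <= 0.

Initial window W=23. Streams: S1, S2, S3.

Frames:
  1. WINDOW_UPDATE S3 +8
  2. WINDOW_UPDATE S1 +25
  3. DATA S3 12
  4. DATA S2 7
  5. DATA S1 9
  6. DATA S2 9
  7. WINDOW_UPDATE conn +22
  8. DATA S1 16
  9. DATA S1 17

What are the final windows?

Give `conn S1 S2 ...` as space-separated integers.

Answer: -25 6 7 19

Derivation:
Op 1: conn=23 S1=23 S2=23 S3=31 blocked=[]
Op 2: conn=23 S1=48 S2=23 S3=31 blocked=[]
Op 3: conn=11 S1=48 S2=23 S3=19 blocked=[]
Op 4: conn=4 S1=48 S2=16 S3=19 blocked=[]
Op 5: conn=-5 S1=39 S2=16 S3=19 blocked=[1, 2, 3]
Op 6: conn=-14 S1=39 S2=7 S3=19 blocked=[1, 2, 3]
Op 7: conn=8 S1=39 S2=7 S3=19 blocked=[]
Op 8: conn=-8 S1=23 S2=7 S3=19 blocked=[1, 2, 3]
Op 9: conn=-25 S1=6 S2=7 S3=19 blocked=[1, 2, 3]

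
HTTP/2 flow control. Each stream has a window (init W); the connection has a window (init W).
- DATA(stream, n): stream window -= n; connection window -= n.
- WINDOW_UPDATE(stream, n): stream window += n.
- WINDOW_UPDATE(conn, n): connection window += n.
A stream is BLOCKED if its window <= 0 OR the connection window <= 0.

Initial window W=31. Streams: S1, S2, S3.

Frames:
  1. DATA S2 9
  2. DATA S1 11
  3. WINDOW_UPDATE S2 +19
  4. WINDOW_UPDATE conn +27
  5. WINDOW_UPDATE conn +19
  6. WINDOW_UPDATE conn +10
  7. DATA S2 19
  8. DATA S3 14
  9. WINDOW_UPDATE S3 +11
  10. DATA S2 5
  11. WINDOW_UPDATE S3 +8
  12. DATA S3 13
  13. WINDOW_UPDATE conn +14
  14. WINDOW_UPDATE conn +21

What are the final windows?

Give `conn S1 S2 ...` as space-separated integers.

Op 1: conn=22 S1=31 S2=22 S3=31 blocked=[]
Op 2: conn=11 S1=20 S2=22 S3=31 blocked=[]
Op 3: conn=11 S1=20 S2=41 S3=31 blocked=[]
Op 4: conn=38 S1=20 S2=41 S3=31 blocked=[]
Op 5: conn=57 S1=20 S2=41 S3=31 blocked=[]
Op 6: conn=67 S1=20 S2=41 S3=31 blocked=[]
Op 7: conn=48 S1=20 S2=22 S3=31 blocked=[]
Op 8: conn=34 S1=20 S2=22 S3=17 blocked=[]
Op 9: conn=34 S1=20 S2=22 S3=28 blocked=[]
Op 10: conn=29 S1=20 S2=17 S3=28 blocked=[]
Op 11: conn=29 S1=20 S2=17 S3=36 blocked=[]
Op 12: conn=16 S1=20 S2=17 S3=23 blocked=[]
Op 13: conn=30 S1=20 S2=17 S3=23 blocked=[]
Op 14: conn=51 S1=20 S2=17 S3=23 blocked=[]

Answer: 51 20 17 23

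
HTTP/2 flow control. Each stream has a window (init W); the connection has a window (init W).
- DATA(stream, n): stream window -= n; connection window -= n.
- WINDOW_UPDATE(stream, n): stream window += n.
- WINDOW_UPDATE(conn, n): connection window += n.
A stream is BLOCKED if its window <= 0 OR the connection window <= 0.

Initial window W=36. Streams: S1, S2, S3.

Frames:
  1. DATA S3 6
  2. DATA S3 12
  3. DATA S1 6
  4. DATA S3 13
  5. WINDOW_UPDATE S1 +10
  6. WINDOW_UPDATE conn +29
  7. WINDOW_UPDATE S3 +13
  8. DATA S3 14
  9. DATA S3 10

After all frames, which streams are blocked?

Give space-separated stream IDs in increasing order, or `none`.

Op 1: conn=30 S1=36 S2=36 S3=30 blocked=[]
Op 2: conn=18 S1=36 S2=36 S3=18 blocked=[]
Op 3: conn=12 S1=30 S2=36 S3=18 blocked=[]
Op 4: conn=-1 S1=30 S2=36 S3=5 blocked=[1, 2, 3]
Op 5: conn=-1 S1=40 S2=36 S3=5 blocked=[1, 2, 3]
Op 6: conn=28 S1=40 S2=36 S3=5 blocked=[]
Op 7: conn=28 S1=40 S2=36 S3=18 blocked=[]
Op 8: conn=14 S1=40 S2=36 S3=4 blocked=[]
Op 9: conn=4 S1=40 S2=36 S3=-6 blocked=[3]

Answer: S3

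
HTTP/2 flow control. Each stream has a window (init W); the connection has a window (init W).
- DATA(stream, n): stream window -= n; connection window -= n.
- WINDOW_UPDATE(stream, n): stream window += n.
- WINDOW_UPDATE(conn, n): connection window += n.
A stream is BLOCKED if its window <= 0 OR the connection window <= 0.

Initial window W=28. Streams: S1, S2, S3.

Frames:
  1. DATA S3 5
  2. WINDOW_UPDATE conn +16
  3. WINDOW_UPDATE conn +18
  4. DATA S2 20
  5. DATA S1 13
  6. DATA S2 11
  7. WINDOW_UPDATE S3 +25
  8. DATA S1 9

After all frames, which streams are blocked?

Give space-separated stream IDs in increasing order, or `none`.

Answer: S2

Derivation:
Op 1: conn=23 S1=28 S2=28 S3=23 blocked=[]
Op 2: conn=39 S1=28 S2=28 S3=23 blocked=[]
Op 3: conn=57 S1=28 S2=28 S3=23 blocked=[]
Op 4: conn=37 S1=28 S2=8 S3=23 blocked=[]
Op 5: conn=24 S1=15 S2=8 S3=23 blocked=[]
Op 6: conn=13 S1=15 S2=-3 S3=23 blocked=[2]
Op 7: conn=13 S1=15 S2=-3 S3=48 blocked=[2]
Op 8: conn=4 S1=6 S2=-3 S3=48 blocked=[2]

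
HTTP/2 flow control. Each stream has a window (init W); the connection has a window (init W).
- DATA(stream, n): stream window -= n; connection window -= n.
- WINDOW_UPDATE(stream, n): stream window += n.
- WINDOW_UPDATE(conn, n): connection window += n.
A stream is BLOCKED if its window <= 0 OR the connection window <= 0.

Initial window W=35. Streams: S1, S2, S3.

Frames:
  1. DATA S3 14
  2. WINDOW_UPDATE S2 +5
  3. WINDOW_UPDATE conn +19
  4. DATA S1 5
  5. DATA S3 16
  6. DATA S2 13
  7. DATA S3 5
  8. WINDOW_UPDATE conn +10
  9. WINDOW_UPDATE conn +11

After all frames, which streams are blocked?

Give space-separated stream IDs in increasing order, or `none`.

Op 1: conn=21 S1=35 S2=35 S3=21 blocked=[]
Op 2: conn=21 S1=35 S2=40 S3=21 blocked=[]
Op 3: conn=40 S1=35 S2=40 S3=21 blocked=[]
Op 4: conn=35 S1=30 S2=40 S3=21 blocked=[]
Op 5: conn=19 S1=30 S2=40 S3=5 blocked=[]
Op 6: conn=6 S1=30 S2=27 S3=5 blocked=[]
Op 7: conn=1 S1=30 S2=27 S3=0 blocked=[3]
Op 8: conn=11 S1=30 S2=27 S3=0 blocked=[3]
Op 9: conn=22 S1=30 S2=27 S3=0 blocked=[3]

Answer: S3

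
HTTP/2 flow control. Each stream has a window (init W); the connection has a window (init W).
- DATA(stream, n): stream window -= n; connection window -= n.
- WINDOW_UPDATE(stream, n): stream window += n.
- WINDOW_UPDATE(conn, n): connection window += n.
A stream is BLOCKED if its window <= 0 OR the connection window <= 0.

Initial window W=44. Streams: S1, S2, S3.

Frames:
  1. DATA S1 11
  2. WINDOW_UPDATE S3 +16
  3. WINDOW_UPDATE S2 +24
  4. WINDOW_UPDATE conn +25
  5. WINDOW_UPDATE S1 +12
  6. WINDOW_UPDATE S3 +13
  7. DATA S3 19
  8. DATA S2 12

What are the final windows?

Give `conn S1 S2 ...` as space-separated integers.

Op 1: conn=33 S1=33 S2=44 S3=44 blocked=[]
Op 2: conn=33 S1=33 S2=44 S3=60 blocked=[]
Op 3: conn=33 S1=33 S2=68 S3=60 blocked=[]
Op 4: conn=58 S1=33 S2=68 S3=60 blocked=[]
Op 5: conn=58 S1=45 S2=68 S3=60 blocked=[]
Op 6: conn=58 S1=45 S2=68 S3=73 blocked=[]
Op 7: conn=39 S1=45 S2=68 S3=54 blocked=[]
Op 8: conn=27 S1=45 S2=56 S3=54 blocked=[]

Answer: 27 45 56 54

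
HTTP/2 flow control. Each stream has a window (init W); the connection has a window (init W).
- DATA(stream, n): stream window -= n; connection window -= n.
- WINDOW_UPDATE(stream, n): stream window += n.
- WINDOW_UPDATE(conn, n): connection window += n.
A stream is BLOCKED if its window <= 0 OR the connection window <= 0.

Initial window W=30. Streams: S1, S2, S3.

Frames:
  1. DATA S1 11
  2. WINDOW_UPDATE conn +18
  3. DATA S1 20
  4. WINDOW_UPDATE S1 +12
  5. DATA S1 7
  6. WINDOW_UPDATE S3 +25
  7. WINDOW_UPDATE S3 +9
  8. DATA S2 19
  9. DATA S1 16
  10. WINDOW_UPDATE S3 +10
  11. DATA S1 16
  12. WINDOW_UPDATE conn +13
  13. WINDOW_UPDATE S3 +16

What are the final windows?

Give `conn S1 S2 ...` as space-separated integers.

Op 1: conn=19 S1=19 S2=30 S3=30 blocked=[]
Op 2: conn=37 S1=19 S2=30 S3=30 blocked=[]
Op 3: conn=17 S1=-1 S2=30 S3=30 blocked=[1]
Op 4: conn=17 S1=11 S2=30 S3=30 blocked=[]
Op 5: conn=10 S1=4 S2=30 S3=30 blocked=[]
Op 6: conn=10 S1=4 S2=30 S3=55 blocked=[]
Op 7: conn=10 S1=4 S2=30 S3=64 blocked=[]
Op 8: conn=-9 S1=4 S2=11 S3=64 blocked=[1, 2, 3]
Op 9: conn=-25 S1=-12 S2=11 S3=64 blocked=[1, 2, 3]
Op 10: conn=-25 S1=-12 S2=11 S3=74 blocked=[1, 2, 3]
Op 11: conn=-41 S1=-28 S2=11 S3=74 blocked=[1, 2, 3]
Op 12: conn=-28 S1=-28 S2=11 S3=74 blocked=[1, 2, 3]
Op 13: conn=-28 S1=-28 S2=11 S3=90 blocked=[1, 2, 3]

Answer: -28 -28 11 90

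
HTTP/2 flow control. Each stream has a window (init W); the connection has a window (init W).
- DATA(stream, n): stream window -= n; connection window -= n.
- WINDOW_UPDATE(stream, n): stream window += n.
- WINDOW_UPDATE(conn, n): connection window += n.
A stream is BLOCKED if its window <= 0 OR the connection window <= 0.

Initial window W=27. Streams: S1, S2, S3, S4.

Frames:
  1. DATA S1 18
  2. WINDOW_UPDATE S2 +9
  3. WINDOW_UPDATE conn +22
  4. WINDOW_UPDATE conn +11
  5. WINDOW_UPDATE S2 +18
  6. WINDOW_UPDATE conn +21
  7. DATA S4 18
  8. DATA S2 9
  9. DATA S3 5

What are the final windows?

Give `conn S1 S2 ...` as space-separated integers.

Op 1: conn=9 S1=9 S2=27 S3=27 S4=27 blocked=[]
Op 2: conn=9 S1=9 S2=36 S3=27 S4=27 blocked=[]
Op 3: conn=31 S1=9 S2=36 S3=27 S4=27 blocked=[]
Op 4: conn=42 S1=9 S2=36 S3=27 S4=27 blocked=[]
Op 5: conn=42 S1=9 S2=54 S3=27 S4=27 blocked=[]
Op 6: conn=63 S1=9 S2=54 S3=27 S4=27 blocked=[]
Op 7: conn=45 S1=9 S2=54 S3=27 S4=9 blocked=[]
Op 8: conn=36 S1=9 S2=45 S3=27 S4=9 blocked=[]
Op 9: conn=31 S1=9 S2=45 S3=22 S4=9 blocked=[]

Answer: 31 9 45 22 9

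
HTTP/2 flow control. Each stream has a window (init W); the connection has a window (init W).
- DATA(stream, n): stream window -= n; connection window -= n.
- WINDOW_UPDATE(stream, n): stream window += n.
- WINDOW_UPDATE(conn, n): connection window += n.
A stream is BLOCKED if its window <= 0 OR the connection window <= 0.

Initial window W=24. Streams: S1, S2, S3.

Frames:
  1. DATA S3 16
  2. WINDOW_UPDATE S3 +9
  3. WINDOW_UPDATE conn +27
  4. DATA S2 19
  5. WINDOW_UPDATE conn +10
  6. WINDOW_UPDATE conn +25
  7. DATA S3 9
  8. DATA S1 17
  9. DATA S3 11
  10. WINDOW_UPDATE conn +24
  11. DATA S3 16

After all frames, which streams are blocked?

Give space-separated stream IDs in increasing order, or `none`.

Op 1: conn=8 S1=24 S2=24 S3=8 blocked=[]
Op 2: conn=8 S1=24 S2=24 S3=17 blocked=[]
Op 3: conn=35 S1=24 S2=24 S3=17 blocked=[]
Op 4: conn=16 S1=24 S2=5 S3=17 blocked=[]
Op 5: conn=26 S1=24 S2=5 S3=17 blocked=[]
Op 6: conn=51 S1=24 S2=5 S3=17 blocked=[]
Op 7: conn=42 S1=24 S2=5 S3=8 blocked=[]
Op 8: conn=25 S1=7 S2=5 S3=8 blocked=[]
Op 9: conn=14 S1=7 S2=5 S3=-3 blocked=[3]
Op 10: conn=38 S1=7 S2=5 S3=-3 blocked=[3]
Op 11: conn=22 S1=7 S2=5 S3=-19 blocked=[3]

Answer: S3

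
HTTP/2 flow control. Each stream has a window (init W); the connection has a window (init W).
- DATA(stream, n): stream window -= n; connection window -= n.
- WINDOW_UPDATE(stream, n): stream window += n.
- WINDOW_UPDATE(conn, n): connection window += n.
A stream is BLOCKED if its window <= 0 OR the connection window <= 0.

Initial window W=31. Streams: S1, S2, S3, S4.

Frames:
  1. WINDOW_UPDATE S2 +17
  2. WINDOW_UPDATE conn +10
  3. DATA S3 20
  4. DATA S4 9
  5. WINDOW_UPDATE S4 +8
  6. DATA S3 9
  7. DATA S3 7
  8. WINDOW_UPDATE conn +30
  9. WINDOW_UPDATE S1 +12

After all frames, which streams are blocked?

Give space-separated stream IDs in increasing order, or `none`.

Answer: S3

Derivation:
Op 1: conn=31 S1=31 S2=48 S3=31 S4=31 blocked=[]
Op 2: conn=41 S1=31 S2=48 S3=31 S4=31 blocked=[]
Op 3: conn=21 S1=31 S2=48 S3=11 S4=31 blocked=[]
Op 4: conn=12 S1=31 S2=48 S3=11 S4=22 blocked=[]
Op 5: conn=12 S1=31 S2=48 S3=11 S4=30 blocked=[]
Op 6: conn=3 S1=31 S2=48 S3=2 S4=30 blocked=[]
Op 7: conn=-4 S1=31 S2=48 S3=-5 S4=30 blocked=[1, 2, 3, 4]
Op 8: conn=26 S1=31 S2=48 S3=-5 S4=30 blocked=[3]
Op 9: conn=26 S1=43 S2=48 S3=-5 S4=30 blocked=[3]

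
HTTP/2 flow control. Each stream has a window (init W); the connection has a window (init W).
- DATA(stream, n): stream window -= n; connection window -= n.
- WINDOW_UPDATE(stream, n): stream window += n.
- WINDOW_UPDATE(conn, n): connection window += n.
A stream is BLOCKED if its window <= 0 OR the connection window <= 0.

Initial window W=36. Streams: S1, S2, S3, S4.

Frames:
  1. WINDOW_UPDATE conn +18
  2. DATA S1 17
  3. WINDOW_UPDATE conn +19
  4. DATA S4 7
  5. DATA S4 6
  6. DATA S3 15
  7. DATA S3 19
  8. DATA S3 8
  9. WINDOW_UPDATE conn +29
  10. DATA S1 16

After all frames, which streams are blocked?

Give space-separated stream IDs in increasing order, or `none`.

Answer: S3

Derivation:
Op 1: conn=54 S1=36 S2=36 S3=36 S4=36 blocked=[]
Op 2: conn=37 S1=19 S2=36 S3=36 S4=36 blocked=[]
Op 3: conn=56 S1=19 S2=36 S3=36 S4=36 blocked=[]
Op 4: conn=49 S1=19 S2=36 S3=36 S4=29 blocked=[]
Op 5: conn=43 S1=19 S2=36 S3=36 S4=23 blocked=[]
Op 6: conn=28 S1=19 S2=36 S3=21 S4=23 blocked=[]
Op 7: conn=9 S1=19 S2=36 S3=2 S4=23 blocked=[]
Op 8: conn=1 S1=19 S2=36 S3=-6 S4=23 blocked=[3]
Op 9: conn=30 S1=19 S2=36 S3=-6 S4=23 blocked=[3]
Op 10: conn=14 S1=3 S2=36 S3=-6 S4=23 blocked=[3]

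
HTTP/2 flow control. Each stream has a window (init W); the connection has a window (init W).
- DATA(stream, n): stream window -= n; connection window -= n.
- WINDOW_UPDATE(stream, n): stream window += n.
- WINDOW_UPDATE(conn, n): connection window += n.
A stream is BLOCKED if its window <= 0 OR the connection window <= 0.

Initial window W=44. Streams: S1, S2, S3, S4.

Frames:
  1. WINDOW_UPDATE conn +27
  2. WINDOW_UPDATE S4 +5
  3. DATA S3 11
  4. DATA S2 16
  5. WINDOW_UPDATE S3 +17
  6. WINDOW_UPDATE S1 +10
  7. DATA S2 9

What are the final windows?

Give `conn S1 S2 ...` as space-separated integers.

Op 1: conn=71 S1=44 S2=44 S3=44 S4=44 blocked=[]
Op 2: conn=71 S1=44 S2=44 S3=44 S4=49 blocked=[]
Op 3: conn=60 S1=44 S2=44 S3=33 S4=49 blocked=[]
Op 4: conn=44 S1=44 S2=28 S3=33 S4=49 blocked=[]
Op 5: conn=44 S1=44 S2=28 S3=50 S4=49 blocked=[]
Op 6: conn=44 S1=54 S2=28 S3=50 S4=49 blocked=[]
Op 7: conn=35 S1=54 S2=19 S3=50 S4=49 blocked=[]

Answer: 35 54 19 50 49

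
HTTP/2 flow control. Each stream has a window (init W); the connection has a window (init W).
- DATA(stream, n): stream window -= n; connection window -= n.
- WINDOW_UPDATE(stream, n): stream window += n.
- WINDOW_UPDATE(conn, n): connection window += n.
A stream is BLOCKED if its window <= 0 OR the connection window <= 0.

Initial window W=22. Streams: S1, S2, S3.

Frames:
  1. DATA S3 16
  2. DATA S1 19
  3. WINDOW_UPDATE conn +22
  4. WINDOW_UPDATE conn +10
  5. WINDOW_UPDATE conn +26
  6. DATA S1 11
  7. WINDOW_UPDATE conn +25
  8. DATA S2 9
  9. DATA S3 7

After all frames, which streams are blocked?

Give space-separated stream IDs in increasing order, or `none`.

Answer: S1 S3

Derivation:
Op 1: conn=6 S1=22 S2=22 S3=6 blocked=[]
Op 2: conn=-13 S1=3 S2=22 S3=6 blocked=[1, 2, 3]
Op 3: conn=9 S1=3 S2=22 S3=6 blocked=[]
Op 4: conn=19 S1=3 S2=22 S3=6 blocked=[]
Op 5: conn=45 S1=3 S2=22 S3=6 blocked=[]
Op 6: conn=34 S1=-8 S2=22 S3=6 blocked=[1]
Op 7: conn=59 S1=-8 S2=22 S3=6 blocked=[1]
Op 8: conn=50 S1=-8 S2=13 S3=6 blocked=[1]
Op 9: conn=43 S1=-8 S2=13 S3=-1 blocked=[1, 3]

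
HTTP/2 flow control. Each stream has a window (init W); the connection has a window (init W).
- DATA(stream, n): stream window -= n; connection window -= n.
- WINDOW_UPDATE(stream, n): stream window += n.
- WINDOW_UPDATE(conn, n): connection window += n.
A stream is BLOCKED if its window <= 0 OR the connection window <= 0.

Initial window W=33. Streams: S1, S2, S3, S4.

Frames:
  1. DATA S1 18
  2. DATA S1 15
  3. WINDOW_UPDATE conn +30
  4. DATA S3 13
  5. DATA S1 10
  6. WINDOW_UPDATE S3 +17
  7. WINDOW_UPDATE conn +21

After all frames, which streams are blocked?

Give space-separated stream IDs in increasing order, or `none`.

Op 1: conn=15 S1=15 S2=33 S3=33 S4=33 blocked=[]
Op 2: conn=0 S1=0 S2=33 S3=33 S4=33 blocked=[1, 2, 3, 4]
Op 3: conn=30 S1=0 S2=33 S3=33 S4=33 blocked=[1]
Op 4: conn=17 S1=0 S2=33 S3=20 S4=33 blocked=[1]
Op 5: conn=7 S1=-10 S2=33 S3=20 S4=33 blocked=[1]
Op 6: conn=7 S1=-10 S2=33 S3=37 S4=33 blocked=[1]
Op 7: conn=28 S1=-10 S2=33 S3=37 S4=33 blocked=[1]

Answer: S1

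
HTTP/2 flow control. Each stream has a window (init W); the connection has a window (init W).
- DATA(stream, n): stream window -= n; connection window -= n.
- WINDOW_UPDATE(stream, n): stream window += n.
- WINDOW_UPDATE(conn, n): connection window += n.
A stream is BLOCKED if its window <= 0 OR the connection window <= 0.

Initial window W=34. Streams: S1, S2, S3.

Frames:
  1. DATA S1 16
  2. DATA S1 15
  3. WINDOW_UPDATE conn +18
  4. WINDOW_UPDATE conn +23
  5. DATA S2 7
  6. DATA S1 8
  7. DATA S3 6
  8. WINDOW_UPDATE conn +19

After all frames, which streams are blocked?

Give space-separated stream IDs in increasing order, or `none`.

Answer: S1

Derivation:
Op 1: conn=18 S1=18 S2=34 S3=34 blocked=[]
Op 2: conn=3 S1=3 S2=34 S3=34 blocked=[]
Op 3: conn=21 S1=3 S2=34 S3=34 blocked=[]
Op 4: conn=44 S1=3 S2=34 S3=34 blocked=[]
Op 5: conn=37 S1=3 S2=27 S3=34 blocked=[]
Op 6: conn=29 S1=-5 S2=27 S3=34 blocked=[1]
Op 7: conn=23 S1=-5 S2=27 S3=28 blocked=[1]
Op 8: conn=42 S1=-5 S2=27 S3=28 blocked=[1]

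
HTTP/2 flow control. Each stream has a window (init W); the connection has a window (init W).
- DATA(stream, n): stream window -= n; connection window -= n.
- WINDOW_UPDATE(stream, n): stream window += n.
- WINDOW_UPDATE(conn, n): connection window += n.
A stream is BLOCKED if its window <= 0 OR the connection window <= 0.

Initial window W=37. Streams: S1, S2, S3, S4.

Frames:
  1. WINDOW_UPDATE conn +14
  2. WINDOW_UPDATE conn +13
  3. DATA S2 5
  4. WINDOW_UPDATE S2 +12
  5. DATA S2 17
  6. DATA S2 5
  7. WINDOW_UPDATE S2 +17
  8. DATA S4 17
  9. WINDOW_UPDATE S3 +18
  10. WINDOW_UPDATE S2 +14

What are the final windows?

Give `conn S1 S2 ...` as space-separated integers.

Op 1: conn=51 S1=37 S2=37 S3=37 S4=37 blocked=[]
Op 2: conn=64 S1=37 S2=37 S3=37 S4=37 blocked=[]
Op 3: conn=59 S1=37 S2=32 S3=37 S4=37 blocked=[]
Op 4: conn=59 S1=37 S2=44 S3=37 S4=37 blocked=[]
Op 5: conn=42 S1=37 S2=27 S3=37 S4=37 blocked=[]
Op 6: conn=37 S1=37 S2=22 S3=37 S4=37 blocked=[]
Op 7: conn=37 S1=37 S2=39 S3=37 S4=37 blocked=[]
Op 8: conn=20 S1=37 S2=39 S3=37 S4=20 blocked=[]
Op 9: conn=20 S1=37 S2=39 S3=55 S4=20 blocked=[]
Op 10: conn=20 S1=37 S2=53 S3=55 S4=20 blocked=[]

Answer: 20 37 53 55 20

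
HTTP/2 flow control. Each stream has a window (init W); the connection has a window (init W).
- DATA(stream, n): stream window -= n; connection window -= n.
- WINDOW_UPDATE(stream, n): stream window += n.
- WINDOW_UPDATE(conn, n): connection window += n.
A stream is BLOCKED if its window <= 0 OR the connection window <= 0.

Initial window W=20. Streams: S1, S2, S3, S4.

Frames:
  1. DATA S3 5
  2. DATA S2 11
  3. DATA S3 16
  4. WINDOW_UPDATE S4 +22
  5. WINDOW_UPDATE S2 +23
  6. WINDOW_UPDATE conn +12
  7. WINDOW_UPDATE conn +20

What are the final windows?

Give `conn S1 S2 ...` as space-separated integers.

Op 1: conn=15 S1=20 S2=20 S3=15 S4=20 blocked=[]
Op 2: conn=4 S1=20 S2=9 S3=15 S4=20 blocked=[]
Op 3: conn=-12 S1=20 S2=9 S3=-1 S4=20 blocked=[1, 2, 3, 4]
Op 4: conn=-12 S1=20 S2=9 S3=-1 S4=42 blocked=[1, 2, 3, 4]
Op 5: conn=-12 S1=20 S2=32 S3=-1 S4=42 blocked=[1, 2, 3, 4]
Op 6: conn=0 S1=20 S2=32 S3=-1 S4=42 blocked=[1, 2, 3, 4]
Op 7: conn=20 S1=20 S2=32 S3=-1 S4=42 blocked=[3]

Answer: 20 20 32 -1 42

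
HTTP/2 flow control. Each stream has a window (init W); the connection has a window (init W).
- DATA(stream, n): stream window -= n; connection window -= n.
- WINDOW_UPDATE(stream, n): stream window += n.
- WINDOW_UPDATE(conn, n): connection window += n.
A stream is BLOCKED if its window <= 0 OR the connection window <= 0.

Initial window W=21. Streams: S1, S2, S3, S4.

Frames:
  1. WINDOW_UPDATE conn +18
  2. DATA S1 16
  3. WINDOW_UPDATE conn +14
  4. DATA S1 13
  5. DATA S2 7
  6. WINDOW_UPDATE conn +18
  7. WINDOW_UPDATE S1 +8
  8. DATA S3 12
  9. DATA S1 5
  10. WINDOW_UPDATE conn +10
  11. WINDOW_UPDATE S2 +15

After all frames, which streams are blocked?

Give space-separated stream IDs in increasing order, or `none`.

Op 1: conn=39 S1=21 S2=21 S3=21 S4=21 blocked=[]
Op 2: conn=23 S1=5 S2=21 S3=21 S4=21 blocked=[]
Op 3: conn=37 S1=5 S2=21 S3=21 S4=21 blocked=[]
Op 4: conn=24 S1=-8 S2=21 S3=21 S4=21 blocked=[1]
Op 5: conn=17 S1=-8 S2=14 S3=21 S4=21 blocked=[1]
Op 6: conn=35 S1=-8 S2=14 S3=21 S4=21 blocked=[1]
Op 7: conn=35 S1=0 S2=14 S3=21 S4=21 blocked=[1]
Op 8: conn=23 S1=0 S2=14 S3=9 S4=21 blocked=[1]
Op 9: conn=18 S1=-5 S2=14 S3=9 S4=21 blocked=[1]
Op 10: conn=28 S1=-5 S2=14 S3=9 S4=21 blocked=[1]
Op 11: conn=28 S1=-5 S2=29 S3=9 S4=21 blocked=[1]

Answer: S1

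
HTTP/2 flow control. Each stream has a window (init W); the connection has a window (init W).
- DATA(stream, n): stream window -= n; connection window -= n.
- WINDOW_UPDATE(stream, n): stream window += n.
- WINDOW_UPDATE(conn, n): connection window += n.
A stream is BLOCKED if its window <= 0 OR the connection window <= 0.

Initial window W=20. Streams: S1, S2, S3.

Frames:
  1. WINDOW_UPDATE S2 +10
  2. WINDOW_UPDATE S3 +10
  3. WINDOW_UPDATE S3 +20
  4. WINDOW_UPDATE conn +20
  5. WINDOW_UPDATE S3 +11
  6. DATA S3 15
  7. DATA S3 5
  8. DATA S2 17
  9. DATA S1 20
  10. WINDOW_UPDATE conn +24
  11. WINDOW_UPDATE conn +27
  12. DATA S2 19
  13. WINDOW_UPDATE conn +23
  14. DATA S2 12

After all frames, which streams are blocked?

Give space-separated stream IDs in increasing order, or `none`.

Answer: S1 S2

Derivation:
Op 1: conn=20 S1=20 S2=30 S3=20 blocked=[]
Op 2: conn=20 S1=20 S2=30 S3=30 blocked=[]
Op 3: conn=20 S1=20 S2=30 S3=50 blocked=[]
Op 4: conn=40 S1=20 S2=30 S3=50 blocked=[]
Op 5: conn=40 S1=20 S2=30 S3=61 blocked=[]
Op 6: conn=25 S1=20 S2=30 S3=46 blocked=[]
Op 7: conn=20 S1=20 S2=30 S3=41 blocked=[]
Op 8: conn=3 S1=20 S2=13 S3=41 blocked=[]
Op 9: conn=-17 S1=0 S2=13 S3=41 blocked=[1, 2, 3]
Op 10: conn=7 S1=0 S2=13 S3=41 blocked=[1]
Op 11: conn=34 S1=0 S2=13 S3=41 blocked=[1]
Op 12: conn=15 S1=0 S2=-6 S3=41 blocked=[1, 2]
Op 13: conn=38 S1=0 S2=-6 S3=41 blocked=[1, 2]
Op 14: conn=26 S1=0 S2=-18 S3=41 blocked=[1, 2]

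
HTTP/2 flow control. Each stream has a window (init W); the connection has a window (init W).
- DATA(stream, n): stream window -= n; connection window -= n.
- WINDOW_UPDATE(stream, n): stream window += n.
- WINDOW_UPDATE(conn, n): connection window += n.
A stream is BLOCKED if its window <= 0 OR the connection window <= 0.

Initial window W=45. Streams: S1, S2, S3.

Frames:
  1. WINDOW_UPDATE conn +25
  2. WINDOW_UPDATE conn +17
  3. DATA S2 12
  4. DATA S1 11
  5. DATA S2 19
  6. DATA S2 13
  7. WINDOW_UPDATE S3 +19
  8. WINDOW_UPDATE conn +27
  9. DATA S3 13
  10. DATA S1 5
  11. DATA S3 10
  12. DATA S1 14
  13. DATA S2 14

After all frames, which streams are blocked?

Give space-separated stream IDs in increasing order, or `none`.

Op 1: conn=70 S1=45 S2=45 S3=45 blocked=[]
Op 2: conn=87 S1=45 S2=45 S3=45 blocked=[]
Op 3: conn=75 S1=45 S2=33 S3=45 blocked=[]
Op 4: conn=64 S1=34 S2=33 S3=45 blocked=[]
Op 5: conn=45 S1=34 S2=14 S3=45 blocked=[]
Op 6: conn=32 S1=34 S2=1 S3=45 blocked=[]
Op 7: conn=32 S1=34 S2=1 S3=64 blocked=[]
Op 8: conn=59 S1=34 S2=1 S3=64 blocked=[]
Op 9: conn=46 S1=34 S2=1 S3=51 blocked=[]
Op 10: conn=41 S1=29 S2=1 S3=51 blocked=[]
Op 11: conn=31 S1=29 S2=1 S3=41 blocked=[]
Op 12: conn=17 S1=15 S2=1 S3=41 blocked=[]
Op 13: conn=3 S1=15 S2=-13 S3=41 blocked=[2]

Answer: S2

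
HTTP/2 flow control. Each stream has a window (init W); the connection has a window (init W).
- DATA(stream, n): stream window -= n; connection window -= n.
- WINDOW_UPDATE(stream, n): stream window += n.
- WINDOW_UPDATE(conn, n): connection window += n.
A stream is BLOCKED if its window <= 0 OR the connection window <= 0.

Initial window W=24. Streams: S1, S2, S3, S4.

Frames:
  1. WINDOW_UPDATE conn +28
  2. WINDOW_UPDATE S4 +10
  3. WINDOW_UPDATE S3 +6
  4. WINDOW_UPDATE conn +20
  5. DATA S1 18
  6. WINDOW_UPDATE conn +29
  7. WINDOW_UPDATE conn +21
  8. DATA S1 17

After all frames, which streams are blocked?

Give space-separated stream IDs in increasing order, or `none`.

Op 1: conn=52 S1=24 S2=24 S3=24 S4=24 blocked=[]
Op 2: conn=52 S1=24 S2=24 S3=24 S4=34 blocked=[]
Op 3: conn=52 S1=24 S2=24 S3=30 S4=34 blocked=[]
Op 4: conn=72 S1=24 S2=24 S3=30 S4=34 blocked=[]
Op 5: conn=54 S1=6 S2=24 S3=30 S4=34 blocked=[]
Op 6: conn=83 S1=6 S2=24 S3=30 S4=34 blocked=[]
Op 7: conn=104 S1=6 S2=24 S3=30 S4=34 blocked=[]
Op 8: conn=87 S1=-11 S2=24 S3=30 S4=34 blocked=[1]

Answer: S1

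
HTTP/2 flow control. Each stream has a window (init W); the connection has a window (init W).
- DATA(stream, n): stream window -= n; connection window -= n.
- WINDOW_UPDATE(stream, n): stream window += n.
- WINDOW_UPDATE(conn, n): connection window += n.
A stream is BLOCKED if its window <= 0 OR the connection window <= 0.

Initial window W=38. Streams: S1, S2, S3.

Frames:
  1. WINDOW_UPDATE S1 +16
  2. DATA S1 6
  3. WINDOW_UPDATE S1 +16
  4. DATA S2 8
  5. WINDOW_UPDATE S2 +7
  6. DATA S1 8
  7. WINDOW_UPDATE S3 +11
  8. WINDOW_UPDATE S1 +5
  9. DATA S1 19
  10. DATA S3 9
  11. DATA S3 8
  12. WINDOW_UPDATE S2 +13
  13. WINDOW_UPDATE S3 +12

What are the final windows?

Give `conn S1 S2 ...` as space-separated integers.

Answer: -20 42 50 44

Derivation:
Op 1: conn=38 S1=54 S2=38 S3=38 blocked=[]
Op 2: conn=32 S1=48 S2=38 S3=38 blocked=[]
Op 3: conn=32 S1=64 S2=38 S3=38 blocked=[]
Op 4: conn=24 S1=64 S2=30 S3=38 blocked=[]
Op 5: conn=24 S1=64 S2=37 S3=38 blocked=[]
Op 6: conn=16 S1=56 S2=37 S3=38 blocked=[]
Op 7: conn=16 S1=56 S2=37 S3=49 blocked=[]
Op 8: conn=16 S1=61 S2=37 S3=49 blocked=[]
Op 9: conn=-3 S1=42 S2=37 S3=49 blocked=[1, 2, 3]
Op 10: conn=-12 S1=42 S2=37 S3=40 blocked=[1, 2, 3]
Op 11: conn=-20 S1=42 S2=37 S3=32 blocked=[1, 2, 3]
Op 12: conn=-20 S1=42 S2=50 S3=32 blocked=[1, 2, 3]
Op 13: conn=-20 S1=42 S2=50 S3=44 blocked=[1, 2, 3]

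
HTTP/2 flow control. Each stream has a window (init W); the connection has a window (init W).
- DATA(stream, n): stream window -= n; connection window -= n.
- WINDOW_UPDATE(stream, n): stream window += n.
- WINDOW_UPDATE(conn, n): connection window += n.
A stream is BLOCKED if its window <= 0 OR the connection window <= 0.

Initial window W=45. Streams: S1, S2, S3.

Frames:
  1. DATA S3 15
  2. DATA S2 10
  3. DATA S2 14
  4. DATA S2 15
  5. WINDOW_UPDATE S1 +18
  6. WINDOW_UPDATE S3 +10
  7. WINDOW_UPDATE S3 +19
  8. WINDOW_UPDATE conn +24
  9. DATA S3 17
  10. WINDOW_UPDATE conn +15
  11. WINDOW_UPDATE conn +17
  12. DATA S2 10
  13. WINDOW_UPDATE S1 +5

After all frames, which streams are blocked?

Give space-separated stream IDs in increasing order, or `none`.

Op 1: conn=30 S1=45 S2=45 S3=30 blocked=[]
Op 2: conn=20 S1=45 S2=35 S3=30 blocked=[]
Op 3: conn=6 S1=45 S2=21 S3=30 blocked=[]
Op 4: conn=-9 S1=45 S2=6 S3=30 blocked=[1, 2, 3]
Op 5: conn=-9 S1=63 S2=6 S3=30 blocked=[1, 2, 3]
Op 6: conn=-9 S1=63 S2=6 S3=40 blocked=[1, 2, 3]
Op 7: conn=-9 S1=63 S2=6 S3=59 blocked=[1, 2, 3]
Op 8: conn=15 S1=63 S2=6 S3=59 blocked=[]
Op 9: conn=-2 S1=63 S2=6 S3=42 blocked=[1, 2, 3]
Op 10: conn=13 S1=63 S2=6 S3=42 blocked=[]
Op 11: conn=30 S1=63 S2=6 S3=42 blocked=[]
Op 12: conn=20 S1=63 S2=-4 S3=42 blocked=[2]
Op 13: conn=20 S1=68 S2=-4 S3=42 blocked=[2]

Answer: S2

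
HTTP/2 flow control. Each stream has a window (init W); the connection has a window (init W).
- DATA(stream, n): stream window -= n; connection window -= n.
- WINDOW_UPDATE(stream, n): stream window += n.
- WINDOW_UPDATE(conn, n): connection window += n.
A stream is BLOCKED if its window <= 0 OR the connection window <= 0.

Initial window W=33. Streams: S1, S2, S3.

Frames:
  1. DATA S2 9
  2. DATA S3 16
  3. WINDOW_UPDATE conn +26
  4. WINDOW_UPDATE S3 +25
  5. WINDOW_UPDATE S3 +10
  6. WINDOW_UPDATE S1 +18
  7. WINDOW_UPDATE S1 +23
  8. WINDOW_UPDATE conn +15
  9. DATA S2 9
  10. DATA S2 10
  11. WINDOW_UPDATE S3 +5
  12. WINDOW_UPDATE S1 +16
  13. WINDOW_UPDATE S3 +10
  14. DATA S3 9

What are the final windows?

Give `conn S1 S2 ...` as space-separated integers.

Op 1: conn=24 S1=33 S2=24 S3=33 blocked=[]
Op 2: conn=8 S1=33 S2=24 S3=17 blocked=[]
Op 3: conn=34 S1=33 S2=24 S3=17 blocked=[]
Op 4: conn=34 S1=33 S2=24 S3=42 blocked=[]
Op 5: conn=34 S1=33 S2=24 S3=52 blocked=[]
Op 6: conn=34 S1=51 S2=24 S3=52 blocked=[]
Op 7: conn=34 S1=74 S2=24 S3=52 blocked=[]
Op 8: conn=49 S1=74 S2=24 S3=52 blocked=[]
Op 9: conn=40 S1=74 S2=15 S3=52 blocked=[]
Op 10: conn=30 S1=74 S2=5 S3=52 blocked=[]
Op 11: conn=30 S1=74 S2=5 S3=57 blocked=[]
Op 12: conn=30 S1=90 S2=5 S3=57 blocked=[]
Op 13: conn=30 S1=90 S2=5 S3=67 blocked=[]
Op 14: conn=21 S1=90 S2=5 S3=58 blocked=[]

Answer: 21 90 5 58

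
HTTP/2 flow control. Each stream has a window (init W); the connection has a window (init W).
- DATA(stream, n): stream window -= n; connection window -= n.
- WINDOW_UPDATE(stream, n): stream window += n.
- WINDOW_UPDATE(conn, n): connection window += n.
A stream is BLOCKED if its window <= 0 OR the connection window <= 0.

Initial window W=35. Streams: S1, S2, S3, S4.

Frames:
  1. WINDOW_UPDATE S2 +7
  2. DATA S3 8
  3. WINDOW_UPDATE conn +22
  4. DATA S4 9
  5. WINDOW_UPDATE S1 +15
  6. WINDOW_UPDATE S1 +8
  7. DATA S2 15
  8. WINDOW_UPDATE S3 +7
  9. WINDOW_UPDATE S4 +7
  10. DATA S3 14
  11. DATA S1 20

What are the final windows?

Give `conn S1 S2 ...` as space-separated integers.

Answer: -9 38 27 20 33

Derivation:
Op 1: conn=35 S1=35 S2=42 S3=35 S4=35 blocked=[]
Op 2: conn=27 S1=35 S2=42 S3=27 S4=35 blocked=[]
Op 3: conn=49 S1=35 S2=42 S3=27 S4=35 blocked=[]
Op 4: conn=40 S1=35 S2=42 S3=27 S4=26 blocked=[]
Op 5: conn=40 S1=50 S2=42 S3=27 S4=26 blocked=[]
Op 6: conn=40 S1=58 S2=42 S3=27 S4=26 blocked=[]
Op 7: conn=25 S1=58 S2=27 S3=27 S4=26 blocked=[]
Op 8: conn=25 S1=58 S2=27 S3=34 S4=26 blocked=[]
Op 9: conn=25 S1=58 S2=27 S3=34 S4=33 blocked=[]
Op 10: conn=11 S1=58 S2=27 S3=20 S4=33 blocked=[]
Op 11: conn=-9 S1=38 S2=27 S3=20 S4=33 blocked=[1, 2, 3, 4]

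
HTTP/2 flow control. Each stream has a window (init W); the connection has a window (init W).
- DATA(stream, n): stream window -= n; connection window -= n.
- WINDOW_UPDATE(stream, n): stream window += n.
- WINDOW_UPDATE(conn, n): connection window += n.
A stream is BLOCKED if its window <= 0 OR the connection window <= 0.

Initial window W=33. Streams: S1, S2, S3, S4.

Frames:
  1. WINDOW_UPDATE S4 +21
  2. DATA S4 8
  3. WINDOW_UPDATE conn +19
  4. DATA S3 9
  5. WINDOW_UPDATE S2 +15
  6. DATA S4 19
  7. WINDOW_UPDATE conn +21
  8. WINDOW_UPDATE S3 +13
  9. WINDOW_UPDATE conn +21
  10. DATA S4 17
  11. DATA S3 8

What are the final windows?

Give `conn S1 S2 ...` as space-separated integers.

Op 1: conn=33 S1=33 S2=33 S3=33 S4=54 blocked=[]
Op 2: conn=25 S1=33 S2=33 S3=33 S4=46 blocked=[]
Op 3: conn=44 S1=33 S2=33 S3=33 S4=46 blocked=[]
Op 4: conn=35 S1=33 S2=33 S3=24 S4=46 blocked=[]
Op 5: conn=35 S1=33 S2=48 S3=24 S4=46 blocked=[]
Op 6: conn=16 S1=33 S2=48 S3=24 S4=27 blocked=[]
Op 7: conn=37 S1=33 S2=48 S3=24 S4=27 blocked=[]
Op 8: conn=37 S1=33 S2=48 S3=37 S4=27 blocked=[]
Op 9: conn=58 S1=33 S2=48 S3=37 S4=27 blocked=[]
Op 10: conn=41 S1=33 S2=48 S3=37 S4=10 blocked=[]
Op 11: conn=33 S1=33 S2=48 S3=29 S4=10 blocked=[]

Answer: 33 33 48 29 10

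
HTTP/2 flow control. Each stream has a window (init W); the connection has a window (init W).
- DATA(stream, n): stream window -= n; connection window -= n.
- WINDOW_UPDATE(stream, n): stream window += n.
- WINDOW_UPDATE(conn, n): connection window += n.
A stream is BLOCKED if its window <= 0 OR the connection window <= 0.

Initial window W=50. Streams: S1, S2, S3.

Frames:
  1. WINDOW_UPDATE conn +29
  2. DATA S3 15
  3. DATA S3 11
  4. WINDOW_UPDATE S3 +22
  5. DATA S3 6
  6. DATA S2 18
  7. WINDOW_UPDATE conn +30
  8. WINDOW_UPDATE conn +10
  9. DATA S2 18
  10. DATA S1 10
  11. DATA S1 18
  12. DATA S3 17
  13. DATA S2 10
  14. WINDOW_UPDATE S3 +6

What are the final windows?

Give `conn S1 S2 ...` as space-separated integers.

Answer: -4 22 4 29

Derivation:
Op 1: conn=79 S1=50 S2=50 S3=50 blocked=[]
Op 2: conn=64 S1=50 S2=50 S3=35 blocked=[]
Op 3: conn=53 S1=50 S2=50 S3=24 blocked=[]
Op 4: conn=53 S1=50 S2=50 S3=46 blocked=[]
Op 5: conn=47 S1=50 S2=50 S3=40 blocked=[]
Op 6: conn=29 S1=50 S2=32 S3=40 blocked=[]
Op 7: conn=59 S1=50 S2=32 S3=40 blocked=[]
Op 8: conn=69 S1=50 S2=32 S3=40 blocked=[]
Op 9: conn=51 S1=50 S2=14 S3=40 blocked=[]
Op 10: conn=41 S1=40 S2=14 S3=40 blocked=[]
Op 11: conn=23 S1=22 S2=14 S3=40 blocked=[]
Op 12: conn=6 S1=22 S2=14 S3=23 blocked=[]
Op 13: conn=-4 S1=22 S2=4 S3=23 blocked=[1, 2, 3]
Op 14: conn=-4 S1=22 S2=4 S3=29 blocked=[1, 2, 3]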